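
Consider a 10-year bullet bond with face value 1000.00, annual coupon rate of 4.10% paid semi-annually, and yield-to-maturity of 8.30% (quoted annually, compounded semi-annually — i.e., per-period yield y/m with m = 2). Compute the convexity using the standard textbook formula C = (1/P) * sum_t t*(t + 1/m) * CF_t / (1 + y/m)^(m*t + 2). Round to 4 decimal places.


Coupon per period c = face * coupon_rate / m = 20.500000
Periods per year m = 2; per-period yield y/m = 0.041500
Number of cashflows N = 20
Cashflows (t years, CF_t, discount factor 1/(1+y/m)^(m*t), PV):
  t = 0.5000: CF_t = 20.500000, DF = 0.960154, PV = 19.683149
  t = 1.0000: CF_t = 20.500000, DF = 0.921895, PV = 18.898847
  t = 1.5000: CF_t = 20.500000, DF = 0.885161, PV = 18.145797
  t = 2.0000: CF_t = 20.500000, DF = 0.849890, PV = 17.422752
  t = 2.5000: CF_t = 20.500000, DF = 0.816025, PV = 16.728519
  t = 3.0000: CF_t = 20.500000, DF = 0.783510, PV = 16.061948
  t = 3.5000: CF_t = 20.500000, DF = 0.752290, PV = 15.421938
  t = 4.0000: CF_t = 20.500000, DF = 0.722314, PV = 14.807429
  t = 4.5000: CF_t = 20.500000, DF = 0.693532, PV = 14.217407
  t = 5.0000: CF_t = 20.500000, DF = 0.665897, PV = 13.650895
  t = 5.5000: CF_t = 20.500000, DF = 0.639364, PV = 13.106956
  t = 6.0000: CF_t = 20.500000, DF = 0.613887, PV = 12.584691
  t = 6.5000: CF_t = 20.500000, DF = 0.589426, PV = 12.083237
  t = 7.0000: CF_t = 20.500000, DF = 0.565940, PV = 11.601764
  t = 7.5000: CF_t = 20.500000, DF = 0.543389, PV = 11.139476
  t = 8.0000: CF_t = 20.500000, DF = 0.521737, PV = 10.695608
  t = 8.5000: CF_t = 20.500000, DF = 0.500948, PV = 10.269427
  t = 9.0000: CF_t = 20.500000, DF = 0.480987, PV = 9.860227
  t = 9.5000: CF_t = 20.500000, DF = 0.461821, PV = 9.467333
  t = 10.0000: CF_t = 1020.500000, DF = 0.443419, PV = 452.509315
Price P = sum_t PV_t = 718.356714
Convexity numerator sum_t t*(t + 1/m) * CF_t / (1+y/m)^(m*t + 2):
  t = 0.5000: term = 9.072898
  t = 1.0000: term = 26.134129
  t = 1.5000: term = 50.185557
  t = 2.0000: term = 80.309740
  t = 2.5000: term = 115.664532
  t = 3.0000: term = 155.478007
  t = 3.5000: term = 199.043696
  t = 4.0000: term = 245.716106
  t = 4.5000: term = 294.906512
  t = 5.0000: term = 346.079013
  t = 5.5000: term = 398.746822
  t = 6.0000: term = 452.468790
  t = 6.5000: term = 506.846140
  t = 7.0000: term = 561.519414
  t = 7.5000: term = 616.165600
  t = 8.0000: term = 670.495452
  t = 8.5000: term = 724.250969
  t = 9.0000: term = 777.203039
  t = 9.5000: term = 829.149239
  t = 10.0000: term = 43802.437022
Convexity = (1/P) * sum = 50861.872677 / 718.356714 = 70.803087

Answer: Convexity = 70.8031


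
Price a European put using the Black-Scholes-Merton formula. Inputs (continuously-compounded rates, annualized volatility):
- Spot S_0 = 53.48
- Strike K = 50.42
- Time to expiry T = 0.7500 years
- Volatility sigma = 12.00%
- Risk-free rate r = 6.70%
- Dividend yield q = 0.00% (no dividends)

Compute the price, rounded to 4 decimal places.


d1 = (ln(S/K) + (r - q + 0.5*sigma^2) * T) / (sigma * sqrt(T)) = 1.10244871
d2 = d1 - sigma * sqrt(T) = 0.99852566
exp(-rT) = 0.95099165; exp(-qT) = 1.00000000
P = K * exp(-rT) * N(-d2) - S_0 * exp(-qT) * N(-d1)
N(-d1) = 0.13513332; N(-d2) = 0.15901226
P = 50.4200 * 0.95099165 * 0.15901226 - 53.4800 * 1.00000000 * 0.13513332 = 0.3975

Answer: Price = 0.3975


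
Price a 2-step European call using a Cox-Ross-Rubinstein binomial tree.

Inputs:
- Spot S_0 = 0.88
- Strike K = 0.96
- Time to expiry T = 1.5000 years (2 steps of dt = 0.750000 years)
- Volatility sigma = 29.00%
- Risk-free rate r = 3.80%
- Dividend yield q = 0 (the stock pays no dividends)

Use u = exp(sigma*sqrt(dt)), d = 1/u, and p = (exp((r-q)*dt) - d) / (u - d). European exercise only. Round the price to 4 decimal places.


Answer: Price = V(0,0) = 0.1142

Derivation:
dt = T/N = 0.750000
u = exp(sigma*sqrt(dt)) = 1.285500; d = 1/u = 0.777908
p = (exp((r-q)*dt) - d) / (u - d) = 0.494496
Discount per step: exp(-r*dt) = 0.971902
Stock lattice S(k, i) with i counting down-moves:
  k=0: S(0,0) = 0.8800
  k=1: S(1,0) = 1.1312; S(1,1) = 0.6846
  k=2: S(2,0) = 1.4542; S(2,1) = 0.8800; S(2,2) = 0.5325
Terminal payoffs V(N, i) = max(S_T - K, 0):
  V(2,0) = 0.494208; V(2,1) = 0.000000; V(2,2) = 0.000000
Backward induction: V(k, i) = exp(-r*dt) * [p * V(k+1, i) + (1-p) * V(k+1, i+1)].
  V(1,0) = exp(-r*dt) * [p*0.494208 + (1-p)*0.000000] = 0.237517
  V(1,1) = exp(-r*dt) * [p*0.000000 + (1-p)*0.000000] = 0.000000
  V(0,0) = exp(-r*dt) * [p*0.237517 + (1-p)*0.000000] = 0.114151


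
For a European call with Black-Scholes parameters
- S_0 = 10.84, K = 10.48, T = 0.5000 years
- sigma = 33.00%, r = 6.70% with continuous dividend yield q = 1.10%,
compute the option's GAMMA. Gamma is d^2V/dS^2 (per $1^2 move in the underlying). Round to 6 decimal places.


d1 = 0.3814061858; d2 = 0.1480609480
phi(d1) = 0.3709552393; exp(-qT) = 0.9945150973; exp(-rT) = 0.9670549112
Gamma = exp(-qT) * phi(d1) / (S * sigma * sqrt(T)) = 0.9945150973 * 0.3709552393 / (10.8400 * 0.3300 * 0.7071067812) = 0.145849

Answer: Gamma = 0.145849


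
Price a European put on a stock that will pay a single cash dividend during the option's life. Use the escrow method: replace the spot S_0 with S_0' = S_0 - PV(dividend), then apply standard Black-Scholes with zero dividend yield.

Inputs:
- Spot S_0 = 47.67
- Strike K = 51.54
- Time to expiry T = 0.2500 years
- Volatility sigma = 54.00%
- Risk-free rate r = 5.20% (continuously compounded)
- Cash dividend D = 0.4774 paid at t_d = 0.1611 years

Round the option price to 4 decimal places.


Answer: Price = 7.3054

Derivation:
PV(D) = D * exp(-r * t_d) = 0.4774 * 0.99165779 = 0.47341743
S_0' = S_0 - PV(D) = 47.6700 - 0.47341743 = 47.19658257
d1 = (ln(S_0'/K) + (r + sigma^2/2)*T) / (sigma*sqrt(T)) = -0.14291377
d2 = d1 - sigma*sqrt(T) = -0.41291377
exp(-rT) = 0.98708414
N(-d1) = 0.55682086; N(-d2) = 0.66016510
P = K * exp(-rT) * N(-d2) - S_0' * N(-d1) = 51.5400 * 0.98708414 * 0.66016510 - 47.19658257 * 0.55682086 = 7.3054


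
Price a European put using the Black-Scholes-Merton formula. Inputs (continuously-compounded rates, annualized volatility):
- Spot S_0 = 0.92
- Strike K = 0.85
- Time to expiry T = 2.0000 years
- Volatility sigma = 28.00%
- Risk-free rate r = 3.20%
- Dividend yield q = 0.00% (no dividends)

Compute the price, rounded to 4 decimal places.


Answer: Price = 0.0820

Derivation:
d1 = (ln(S/K) + (r - q + 0.5*sigma^2) * T) / (sigma * sqrt(T)) = 0.55946622
d2 = d1 - sigma * sqrt(T) = 0.16348642
exp(-rT) = 0.93800500; exp(-qT) = 1.00000000
P = K * exp(-rT) * N(-d2) - S_0 * exp(-qT) * N(-d1)
N(-d1) = 0.28792179; N(-d2) = 0.43506773
P = 0.8500 * 0.93800500 * 0.43506773 - 0.9200 * 1.00000000 * 0.28792179 = 0.0820


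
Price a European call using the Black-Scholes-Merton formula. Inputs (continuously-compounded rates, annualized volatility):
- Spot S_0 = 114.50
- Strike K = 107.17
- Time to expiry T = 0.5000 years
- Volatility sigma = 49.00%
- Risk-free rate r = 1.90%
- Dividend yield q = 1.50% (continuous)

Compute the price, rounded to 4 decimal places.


Answer: Price = 19.1479

Derivation:
d1 = (ln(S/K) + (r - q + 0.5*sigma^2) * T) / (sigma * sqrt(T)) = 0.36995672
d2 = d1 - sigma * sqrt(T) = 0.02347440
exp(-rT) = 0.99054498; exp(-qT) = 0.99252805
C = S_0 * exp(-qT) * N(d1) - K * exp(-rT) * N(d2)
N(d1) = 0.64429263; N(d2) = 0.50936407
C = 114.5000 * 0.99252805 * 0.64429263 - 107.1700 * 0.99054498 * 0.50936407 = 19.1479


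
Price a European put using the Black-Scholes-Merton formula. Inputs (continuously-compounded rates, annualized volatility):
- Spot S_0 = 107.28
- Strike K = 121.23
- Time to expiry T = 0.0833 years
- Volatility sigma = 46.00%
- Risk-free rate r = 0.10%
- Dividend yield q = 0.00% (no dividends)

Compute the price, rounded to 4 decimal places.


d1 = (ln(S/K) + (r - q + 0.5*sigma^2) * T) / (sigma * sqrt(T)) = -0.85377729
d2 = d1 - sigma * sqrt(T) = -0.98654129
exp(-rT) = 0.99991670; exp(-qT) = 1.00000000
P = K * exp(-rT) * N(-d2) - S_0 * exp(-qT) * N(-d1)
N(-d1) = 0.80338580; N(-d2) = 0.83806622
P = 121.2300 * 0.99991670 * 0.83806622 - 107.2800 * 1.00000000 * 0.80338580 = 15.4031

Answer: Price = 15.4031


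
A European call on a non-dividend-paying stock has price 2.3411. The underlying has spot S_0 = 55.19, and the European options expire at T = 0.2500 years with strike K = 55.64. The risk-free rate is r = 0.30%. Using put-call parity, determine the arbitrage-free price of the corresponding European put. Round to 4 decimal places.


Answer: Put price = 2.7494

Derivation:
Put-call parity: C - P = S_0 * exp(-qT) - K * exp(-rT).
S_0 * exp(-qT) = 55.1900 * 1.00000000 = 55.19000000
K * exp(-rT) = 55.6400 * 0.99925028 = 55.59828564
P = C - S*exp(-qT) + K*exp(-rT)
P = 2.3411 - 55.19000000 + 55.59828564 = 2.7494


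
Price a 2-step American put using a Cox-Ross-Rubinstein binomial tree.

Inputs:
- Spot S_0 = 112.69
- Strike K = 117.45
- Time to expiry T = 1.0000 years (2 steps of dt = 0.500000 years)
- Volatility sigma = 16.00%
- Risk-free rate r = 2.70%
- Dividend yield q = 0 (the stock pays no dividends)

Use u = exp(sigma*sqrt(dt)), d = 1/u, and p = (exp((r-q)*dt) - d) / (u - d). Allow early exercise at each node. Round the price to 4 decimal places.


Answer: Price = V(0,0) = 8.9226

Derivation:
dt = T/N = 0.500000
u = exp(sigma*sqrt(dt)) = 1.119785; d = 1/u = 0.893028
p = (exp((r-q)*dt) - d) / (u - d) = 0.531685
Discount per step: exp(-r*dt) = 0.986591
Stock lattice S(k, i) with i counting down-moves:
  k=0: S(0,0) = 112.6900
  k=1: S(1,0) = 126.1886; S(1,1) = 100.6354
  k=2: S(2,0) = 141.3042; S(2,1) = 112.6900; S(2,2) = 89.8702
Terminal payoffs V(N, i) = max(K - S_T, 0):
  V(2,0) = 0.000000; V(2,1) = 4.760000; V(2,2) = 27.579790
Backward induction: V(k, i) = exp(-r*dt) * [p * V(k+1, i) + (1-p) * V(k+1, i+1)]; then take max(V_cont, immediate exercise) for American.
  V(1,0) = exp(-r*dt) * [p*0.000000 + (1-p)*4.760000] = 2.199290; exercise = 0.000000; V(1,0) = max -> 2.199290
  V(1,1) = exp(-r*dt) * [p*4.760000 + (1-p)*27.579790] = 15.239728; exercise = 16.814649; V(1,1) = max -> 16.814649
  V(0,0) = exp(-r*dt) * [p*2.199290 + (1-p)*16.814649] = 8.922616; exercise = 4.760000; V(0,0) = max -> 8.922616


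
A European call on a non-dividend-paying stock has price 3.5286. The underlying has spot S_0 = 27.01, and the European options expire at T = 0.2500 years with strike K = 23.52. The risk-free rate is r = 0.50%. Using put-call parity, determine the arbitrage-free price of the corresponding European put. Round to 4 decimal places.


Put-call parity: C - P = S_0 * exp(-qT) - K * exp(-rT).
S_0 * exp(-qT) = 27.0100 * 1.00000000 = 27.01000000
K * exp(-rT) = 23.5200 * 0.99875078 = 23.49061837
P = C - S*exp(-qT) + K*exp(-rT)
P = 3.5286 - 27.01000000 + 23.49061837 = 0.0092

Answer: Put price = 0.0092


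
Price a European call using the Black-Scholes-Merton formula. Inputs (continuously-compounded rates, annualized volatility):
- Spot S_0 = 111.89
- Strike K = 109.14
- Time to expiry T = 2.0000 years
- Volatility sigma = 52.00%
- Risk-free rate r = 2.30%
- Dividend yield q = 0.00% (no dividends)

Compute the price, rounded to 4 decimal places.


d1 = (ln(S/K) + (r - q + 0.5*sigma^2) * T) / (sigma * sqrt(T)) = 0.46408613
d2 = d1 - sigma * sqrt(T) = -0.27130493
exp(-rT) = 0.95504196; exp(-qT) = 1.00000000
C = S_0 * exp(-qT) * N(d1) - K * exp(-rT) * N(d2)
N(d1) = 0.67870698; N(d2) = 0.39307826
C = 111.8900 * 1.00000000 * 0.67870698 - 109.1400 * 0.95504196 * 0.39307826 = 34.9687

Answer: Price = 34.9687


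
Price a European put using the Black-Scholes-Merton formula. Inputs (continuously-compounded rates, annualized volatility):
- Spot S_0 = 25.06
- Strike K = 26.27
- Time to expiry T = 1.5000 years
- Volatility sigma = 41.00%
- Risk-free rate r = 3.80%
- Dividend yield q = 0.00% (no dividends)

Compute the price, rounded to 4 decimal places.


d1 = (ln(S/K) + (r - q + 0.5*sigma^2) * T) / (sigma * sqrt(T)) = 0.27067926
d2 = d1 - sigma * sqrt(T) = -0.23146613
exp(-rT) = 0.94459407; exp(-qT) = 1.00000000
P = K * exp(-rT) * N(-d2) - S_0 * exp(-qT) * N(-d1)
N(-d1) = 0.39331886; N(-d2) = 0.59152365
P = 26.2700 * 0.94459407 * 0.59152365 - 25.0600 * 1.00000000 * 0.39331886 = 4.8218

Answer: Price = 4.8218


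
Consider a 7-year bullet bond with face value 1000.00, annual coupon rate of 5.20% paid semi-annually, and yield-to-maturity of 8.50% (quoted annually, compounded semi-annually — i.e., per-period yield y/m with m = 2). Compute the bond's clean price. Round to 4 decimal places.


Answer: Price = 828.5502

Derivation:
Coupon per period c = face * coupon_rate / m = 26.000000
Periods per year m = 2; per-period yield y/m = 0.042500
Number of cashflows N = 14
Cashflows (t years, CF_t, discount factor 1/(1+y/m)^(m*t), PV):
  t = 0.5000: CF_t = 26.000000, DF = 0.959233, PV = 24.940048
  t = 1.0000: CF_t = 26.000000, DF = 0.920127, PV = 23.923307
  t = 1.5000: CF_t = 26.000000, DF = 0.882616, PV = 22.948017
  t = 2.0000: CF_t = 26.000000, DF = 0.846634, PV = 22.012486
  t = 2.5000: CF_t = 26.000000, DF = 0.812119, PV = 21.115095
  t = 3.0000: CF_t = 26.000000, DF = 0.779011, PV = 20.254287
  t = 3.5000: CF_t = 26.000000, DF = 0.747253, PV = 19.428573
  t = 4.0000: CF_t = 26.000000, DF = 0.716789, PV = 18.636521
  t = 4.5000: CF_t = 26.000000, DF = 0.687568, PV = 17.876759
  t = 5.0000: CF_t = 26.000000, DF = 0.659537, PV = 17.147970
  t = 5.5000: CF_t = 26.000000, DF = 0.632650, PV = 16.448892
  t = 6.0000: CF_t = 26.000000, DF = 0.606858, PV = 15.778314
  t = 6.5000: CF_t = 26.000000, DF = 0.582118, PV = 15.135073
  t = 7.0000: CF_t = 1026.000000, DF = 0.558387, PV = 572.904812
Price P = sum_t PV_t = 828.550152


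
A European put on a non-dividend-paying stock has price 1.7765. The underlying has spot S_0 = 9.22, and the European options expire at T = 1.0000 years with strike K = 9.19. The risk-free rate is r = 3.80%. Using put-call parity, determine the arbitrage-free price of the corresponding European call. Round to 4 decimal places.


Put-call parity: C - P = S_0 * exp(-qT) - K * exp(-rT).
S_0 * exp(-qT) = 9.2200 * 1.00000000 = 9.22000000
K * exp(-rT) = 9.1900 * 0.96271294 = 8.84733193
C = P + S*exp(-qT) - K*exp(-rT)
C = 1.7765 + 9.22000000 - 8.84733193 = 2.1492

Answer: Call price = 2.1492


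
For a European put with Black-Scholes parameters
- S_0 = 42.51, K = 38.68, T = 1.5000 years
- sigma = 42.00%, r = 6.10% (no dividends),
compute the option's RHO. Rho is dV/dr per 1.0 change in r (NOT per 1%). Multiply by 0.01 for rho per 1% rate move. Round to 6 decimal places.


d1 = 0.6186257726; d2 = 0.1042329267
phi(d1) = 0.3294642408; exp(-qT) = 1.0000000000; exp(-rT) = 0.9125613162
N(-d2) = 0.4584922523
Rho = -K*T*exp(-rT)*N(-d2) = -38.6800 * 1.5000 * 0.9125613162 * 0.4584922523 = -24.275701

Answer: Rho = -24.275701


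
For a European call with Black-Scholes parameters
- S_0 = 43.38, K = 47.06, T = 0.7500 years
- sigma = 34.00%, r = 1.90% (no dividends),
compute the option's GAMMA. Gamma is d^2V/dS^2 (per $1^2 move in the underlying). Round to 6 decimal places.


d1 = -0.0809135275; d2 = -0.3753621648
phi(d1) = 0.3976384782; exp(-qT) = 1.0000000000; exp(-rT) = 0.9858510507
Gamma = exp(-qT) * phi(d1) / (S * sigma * sqrt(T)) = 1.0000000000 * 0.3976384782 / (43.3800 * 0.3400 * 0.8660254038) = 0.031131

Answer: Gamma = 0.031131


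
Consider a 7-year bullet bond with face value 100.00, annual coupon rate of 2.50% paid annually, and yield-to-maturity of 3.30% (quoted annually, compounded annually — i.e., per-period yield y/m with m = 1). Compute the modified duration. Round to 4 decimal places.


Coupon per period c = face * coupon_rate / m = 2.500000
Periods per year m = 1; per-period yield y/m = 0.033000
Number of cashflows N = 7
Cashflows (t years, CF_t, discount factor 1/(1+y/m)^(m*t), PV):
  t = 1.0000: CF_t = 2.500000, DF = 0.968054, PV = 2.420136
  t = 2.0000: CF_t = 2.500000, DF = 0.937129, PV = 2.342822
  t = 3.0000: CF_t = 2.500000, DF = 0.907192, PV = 2.267979
  t = 4.0000: CF_t = 2.500000, DF = 0.878211, PV = 2.195527
  t = 5.0000: CF_t = 2.500000, DF = 0.850156, PV = 2.125389
  t = 6.0000: CF_t = 2.500000, DF = 0.822997, PV = 2.057492
  t = 7.0000: CF_t = 102.500000, DF = 0.796705, PV = 81.662301
Price P = sum_t PV_t = 95.071646
First compute Macaulay numerator sum_t t * PV_t:
  t * PV_t at t = 1.0000: 2.420136
  t * PV_t at t = 2.0000: 4.685645
  t * PV_t at t = 3.0000: 6.803937
  t * PV_t at t = 4.0000: 8.782107
  t * PV_t at t = 5.0000: 10.626944
  t * PV_t at t = 6.0000: 12.344950
  t * PV_t at t = 7.0000: 571.636109
Macaulay duration D = 617.299828 / 95.071646 = 6.492996
Modified duration = D / (1 + y/m) = 6.492996 / (1 + 0.033000) = 6.285572

Answer: Modified duration = 6.2856


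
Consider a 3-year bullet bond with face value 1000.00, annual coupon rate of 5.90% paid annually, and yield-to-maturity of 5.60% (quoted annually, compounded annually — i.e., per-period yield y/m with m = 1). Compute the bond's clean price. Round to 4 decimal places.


Answer: Price = 1008.0788

Derivation:
Coupon per period c = face * coupon_rate / m = 59.000000
Periods per year m = 1; per-period yield y/m = 0.056000
Number of cashflows N = 3
Cashflows (t years, CF_t, discount factor 1/(1+y/m)^(m*t), PV):
  t = 1.0000: CF_t = 59.000000, DF = 0.946970, PV = 55.871212
  t = 2.0000: CF_t = 59.000000, DF = 0.896752, PV = 52.908345
  t = 3.0000: CF_t = 1059.000000, DF = 0.849197, PV = 899.299197
Price P = sum_t PV_t = 1008.078754


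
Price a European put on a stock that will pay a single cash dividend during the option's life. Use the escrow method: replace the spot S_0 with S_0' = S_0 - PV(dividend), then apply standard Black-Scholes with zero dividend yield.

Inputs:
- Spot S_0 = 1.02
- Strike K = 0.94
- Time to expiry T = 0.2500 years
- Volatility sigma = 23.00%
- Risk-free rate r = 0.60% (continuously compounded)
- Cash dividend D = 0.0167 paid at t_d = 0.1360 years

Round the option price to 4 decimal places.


PV(D) = D * exp(-r * t_d) = 0.0167 * 0.99918433 = 0.01668638
S_0' = S_0 - PV(D) = 1.0200 - 0.01668638 = 1.00331362
d1 = (ln(S_0'/K) + (r + sigma^2/2)*T) / (sigma*sqrt(T)) = 0.63735693
d2 = d1 - sigma*sqrt(T) = 0.52235693
exp(-rT) = 0.99850112
N(-d1) = 0.26194619; N(-d2) = 0.30071092
P = K * exp(-rT) * N(-d2) - S_0' * N(-d1) = 0.9400 * 0.99850112 * 0.30071092 - 1.00331362 * 0.26194619 = 0.0194

Answer: Price = 0.0194


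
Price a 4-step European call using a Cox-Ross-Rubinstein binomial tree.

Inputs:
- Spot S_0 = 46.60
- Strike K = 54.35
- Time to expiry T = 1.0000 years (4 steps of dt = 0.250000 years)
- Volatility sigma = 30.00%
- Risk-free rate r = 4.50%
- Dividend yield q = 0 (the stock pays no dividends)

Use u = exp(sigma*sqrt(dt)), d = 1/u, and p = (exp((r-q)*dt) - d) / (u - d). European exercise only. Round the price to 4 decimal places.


Answer: Price = V(0,0) = 3.8735

Derivation:
dt = T/N = 0.250000
u = exp(sigma*sqrt(dt)) = 1.161834; d = 1/u = 0.860708
p = (exp((r-q)*dt) - d) / (u - d) = 0.500141
Discount per step: exp(-r*dt) = 0.988813
Stock lattice S(k, i) with i counting down-moves:
  k=0: S(0,0) = 46.6000
  k=1: S(1,0) = 54.1415; S(1,1) = 40.1090
  k=2: S(2,0) = 62.9034; S(2,1) = 46.6000; S(2,2) = 34.5221
  k=3: S(3,0) = 73.0833; S(3,1) = 54.1415; S(3,2) = 40.1090; S(3,3) = 29.7135
  k=4: S(4,0) = 84.9107; S(4,1) = 62.9034; S(4,2) = 46.6000; S(4,3) = 34.5221; S(4,4) = 25.5746
Terminal payoffs V(N, i) = max(S_T - K, 0):
  V(4,0) = 30.560736; V(4,1) = 8.553420; V(4,2) = 0.000000; V(4,3) = 0.000000; V(4,4) = 0.000000
Backward induction: V(k, i) = exp(-r*dt) * [p * V(k+1, i) + (1-p) * V(k+1, i+1)].
  V(3,0) = exp(-r*dt) * [p*30.560736 + (1-p)*8.553420] = 19.341359
  V(3,1) = exp(-r*dt) * [p*8.553420 + (1-p)*0.000000] = 4.230058
  V(3,2) = exp(-r*dt) * [p*0.000000 + (1-p)*0.000000] = 0.000000
  V(3,3) = exp(-r*dt) * [p*0.000000 + (1-p)*0.000000] = 0.000000
  V(2,0) = exp(-r*dt) * [p*19.341359 + (1-p)*4.230058] = 11.655967
  V(2,1) = exp(-r*dt) * [p*4.230058 + (1-p)*0.000000] = 2.091957
  V(2,2) = exp(-r*dt) * [p*0.000000 + (1-p)*0.000000] = 0.000000
  V(1,0) = exp(-r*dt) * [p*11.655967 + (1-p)*2.091957] = 6.798395
  V(1,1) = exp(-r*dt) * [p*2.091957 + (1-p)*0.000000] = 1.034569
  V(0,0) = exp(-r*dt) * [p*6.798395 + (1-p)*1.034569] = 3.873471


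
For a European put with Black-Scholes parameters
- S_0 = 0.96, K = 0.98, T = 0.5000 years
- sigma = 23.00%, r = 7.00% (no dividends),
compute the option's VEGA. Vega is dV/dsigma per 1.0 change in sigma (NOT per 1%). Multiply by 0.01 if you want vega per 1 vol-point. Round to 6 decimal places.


Answer: Vega = 0.266938

Derivation:
d1 = 0.1697407541; d2 = 0.0071061944
phi(d1) = 0.3932363317; exp(-qT) = 1.0000000000; exp(-rT) = 0.9656054163
Vega = S * exp(-qT) * phi(d1) * sqrt(T) = 0.9600 * 1.0000000000 * 0.3932363317 * 0.7071067812 = 0.266938


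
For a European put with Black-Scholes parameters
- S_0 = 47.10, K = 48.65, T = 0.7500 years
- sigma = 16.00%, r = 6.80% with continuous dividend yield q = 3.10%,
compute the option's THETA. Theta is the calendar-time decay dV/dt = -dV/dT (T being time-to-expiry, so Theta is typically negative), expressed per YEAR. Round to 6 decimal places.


Answer: Theta = -0.687223

Derivation:
d1 = 0.0358764908; d2 = -0.1026875738
phi(d1) = 0.3986856192; exp(-qT) = 0.9770181987; exp(-rT) = 0.9502786705
Theta = -S*exp(-qT)*phi(d1)*sigma/(2*sqrt(T)) + r*K*exp(-rT)*N(-d2) - q*S*exp(-qT)*N(-d1)
N(-d1) = 0.4856904207; N(-d2) = 0.5408945319; sqrt(T) = 0.8660254038
Term 1 = -47.1000 * 0.9770181987 * 0.3986856192 * 0.1600 / (2 * 0.8660254038) = -1.6947806094
Term 2 = 0.0680 * 48.6500 * 0.9502786705 * 0.5408945319 = 1.7004165754
Term 3 = -0.0310 * 47.1000 * 0.9770181987 * 0.4856904207 = -0.6928588876
Theta = -1.6947806094 + (1.7004165754) + (-0.6928588876) = -0.687223


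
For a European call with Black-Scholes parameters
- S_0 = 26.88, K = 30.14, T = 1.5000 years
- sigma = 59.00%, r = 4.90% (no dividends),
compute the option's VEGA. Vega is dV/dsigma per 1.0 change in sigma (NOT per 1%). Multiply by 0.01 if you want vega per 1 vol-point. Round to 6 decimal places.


Answer: Vega = 12.538272

Derivation:
d1 = 0.3046007233; d2 = -0.4179987508
phi(d1) = 0.3808577499; exp(-qT) = 1.0000000000; exp(-rT) = 0.9291361458
Vega = S * exp(-qT) * phi(d1) * sqrt(T) = 26.8800 * 1.0000000000 * 0.3808577499 * 1.2247448714 = 12.538272


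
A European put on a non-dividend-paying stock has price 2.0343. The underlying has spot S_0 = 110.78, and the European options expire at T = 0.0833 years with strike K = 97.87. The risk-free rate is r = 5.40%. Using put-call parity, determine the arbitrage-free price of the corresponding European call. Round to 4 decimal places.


Put-call parity: C - P = S_0 * exp(-qT) - K * exp(-rT).
S_0 * exp(-qT) = 110.7800 * 1.00000000 = 110.78000000
K * exp(-rT) = 97.8700 * 0.99551190 = 97.43074982
C = P + S*exp(-qT) - K*exp(-rT)
C = 2.0343 + 110.78000000 - 97.43074982 = 15.3836

Answer: Call price = 15.3836


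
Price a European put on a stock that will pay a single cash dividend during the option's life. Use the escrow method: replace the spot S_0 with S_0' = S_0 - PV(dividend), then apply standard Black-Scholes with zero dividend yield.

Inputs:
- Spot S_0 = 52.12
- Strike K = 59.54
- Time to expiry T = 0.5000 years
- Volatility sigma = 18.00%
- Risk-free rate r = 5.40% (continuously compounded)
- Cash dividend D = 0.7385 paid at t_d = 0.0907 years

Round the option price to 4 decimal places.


Answer: Price = 7.2097

Derivation:
PV(D) = D * exp(-r * t_d) = 0.7385 * 0.99511417 = 0.73489182
S_0' = S_0 - PV(D) = 52.1200 - 0.73489182 = 51.38510818
d1 = (ln(S_0'/K) + (r + sigma^2/2)*T) / (sigma*sqrt(T)) = -0.88152605
d2 = d1 - sigma*sqrt(T) = -1.00880528
exp(-rT) = 0.97336124
N(-d1) = 0.81098342; N(-d2) = 0.84346598
P = K * exp(-rT) * N(-d2) - S_0' * N(-d1) = 59.5400 * 0.97336124 * 0.84346598 - 51.38510818 * 0.81098342 = 7.2097


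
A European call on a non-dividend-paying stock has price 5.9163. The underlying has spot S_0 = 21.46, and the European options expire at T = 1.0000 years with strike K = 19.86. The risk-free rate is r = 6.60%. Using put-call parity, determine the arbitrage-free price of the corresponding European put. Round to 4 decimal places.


Answer: Put price = 3.0479

Derivation:
Put-call parity: C - P = S_0 * exp(-qT) - K * exp(-rT).
S_0 * exp(-qT) = 21.4600 * 1.00000000 = 21.46000000
K * exp(-rT) = 19.8600 * 0.93613086 = 18.59155896
P = C - S*exp(-qT) + K*exp(-rT)
P = 5.9163 - 21.46000000 + 18.59155896 = 3.0479


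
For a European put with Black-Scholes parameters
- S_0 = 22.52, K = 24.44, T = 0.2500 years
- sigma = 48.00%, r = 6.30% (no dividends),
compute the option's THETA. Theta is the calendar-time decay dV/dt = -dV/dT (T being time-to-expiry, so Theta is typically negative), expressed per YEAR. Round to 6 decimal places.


Answer: Theta = -3.269969

Derivation:
d1 = -0.1552805460; d2 = -0.3952805460
phi(d1) = 0.3941614992; exp(-qT) = 1.0000000000; exp(-rT) = 0.9843733826
Theta = -S*exp(-qT)*phi(d1)*sigma/(2*sqrt(T)) + r*K*exp(-rT)*N(-d2) - q*S*exp(-qT)*N(-d1)
N(-d1) = 0.5616999242; N(-d2) = 0.6536820725; sqrt(T) = 0.5000000000
Term 1 = -22.5200 * 1.0000000000 * 0.3941614992 * 0.4800 / (2 * 0.5000000000) = -4.2607281418
Term 2 = 0.0630 * 24.4400 * 0.9843733826 * 0.6536820725 = 0.9907593678
Term 3 = 0 (no dividend yield, q = 0)
Theta = -4.2607281418 + (0.9907593678) + (0.0000000000) = -3.269969


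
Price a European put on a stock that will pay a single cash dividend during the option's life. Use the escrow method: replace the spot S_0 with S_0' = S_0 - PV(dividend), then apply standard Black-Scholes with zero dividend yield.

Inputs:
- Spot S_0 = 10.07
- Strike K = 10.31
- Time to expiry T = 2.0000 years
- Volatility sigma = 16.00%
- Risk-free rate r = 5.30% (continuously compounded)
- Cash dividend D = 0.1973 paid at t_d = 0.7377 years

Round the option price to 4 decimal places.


PV(D) = D * exp(-r * t_d) = 0.1973 * 0.96165637 = 0.18973480
S_0' = S_0 - PV(D) = 10.0700 - 0.18973480 = 9.88026520
d1 = (ln(S_0'/K) + (r + sigma^2/2)*T) / (sigma*sqrt(T)) = 0.39343888
d2 = d1 - sigma*sqrt(T) = 0.16716471
exp(-rT) = 0.89942465
N(-d1) = 0.34699768; N(-d2) = 0.43362023
P = K * exp(-rT) * N(-d2) - S_0' * N(-d1) = 10.3100 * 0.89942465 * 0.43362023 - 9.88026520 * 0.34699768 = 0.5926

Answer: Price = 0.5926


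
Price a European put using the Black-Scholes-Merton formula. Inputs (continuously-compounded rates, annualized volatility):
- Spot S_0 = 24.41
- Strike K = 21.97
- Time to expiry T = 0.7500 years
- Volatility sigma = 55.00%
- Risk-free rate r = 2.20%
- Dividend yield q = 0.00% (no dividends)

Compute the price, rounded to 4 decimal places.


d1 = (ln(S/K) + (r - q + 0.5*sigma^2) * T) / (sigma * sqrt(T)) = 0.49390216
d2 = d1 - sigma * sqrt(T) = 0.01758818
exp(-rT) = 0.98363538; exp(-qT) = 1.00000000
P = K * exp(-rT) * N(-d2) - S_0 * exp(-qT) * N(-d1)
N(-d1) = 0.31068764; N(-d2) = 0.49298369
P = 21.9700 * 0.98363538 * 0.49298369 - 24.4100 * 1.00000000 * 0.31068764 = 3.0697

Answer: Price = 3.0697


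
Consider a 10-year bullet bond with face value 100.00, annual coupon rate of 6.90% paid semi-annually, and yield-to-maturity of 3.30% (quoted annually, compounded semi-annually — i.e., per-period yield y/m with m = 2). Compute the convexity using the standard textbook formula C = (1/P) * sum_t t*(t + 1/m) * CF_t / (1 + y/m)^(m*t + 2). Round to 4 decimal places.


Coupon per period c = face * coupon_rate / m = 3.450000
Periods per year m = 2; per-period yield y/m = 0.016500
Number of cashflows N = 20
Cashflows (t years, CF_t, discount factor 1/(1+y/m)^(m*t), PV):
  t = 0.5000: CF_t = 3.450000, DF = 0.983768, PV = 3.393999
  t = 1.0000: CF_t = 3.450000, DF = 0.967799, PV = 3.338907
  t = 1.5000: CF_t = 3.450000, DF = 0.952090, PV = 3.284709
  t = 2.0000: CF_t = 3.450000, DF = 0.936635, PV = 3.231391
  t = 2.5000: CF_t = 3.450000, DF = 0.921432, PV = 3.178939
  t = 3.0000: CF_t = 3.450000, DF = 0.906475, PV = 3.127338
  t = 3.5000: CF_t = 3.450000, DF = 0.891761, PV = 3.076574
  t = 4.0000: CF_t = 3.450000, DF = 0.877285, PV = 3.026635
  t = 4.5000: CF_t = 3.450000, DF = 0.863045, PV = 2.977506
  t = 5.0000: CF_t = 3.450000, DF = 0.849036, PV = 2.929175
  t = 5.5000: CF_t = 3.450000, DF = 0.835254, PV = 2.881628
  t = 6.0000: CF_t = 3.450000, DF = 0.821696, PV = 2.834853
  t = 6.5000: CF_t = 3.450000, DF = 0.808359, PV = 2.788837
  t = 7.0000: CF_t = 3.450000, DF = 0.795237, PV = 2.743568
  t = 7.5000: CF_t = 3.450000, DF = 0.782329, PV = 2.699034
  t = 8.0000: CF_t = 3.450000, DF = 0.769630, PV = 2.655223
  t = 8.5000: CF_t = 3.450000, DF = 0.757137, PV = 2.612123
  t = 9.0000: CF_t = 3.450000, DF = 0.744847, PV = 2.569722
  t = 9.5000: CF_t = 3.450000, DF = 0.732757, PV = 2.528010
  t = 10.0000: CF_t = 103.450000, DF = 0.720862, PV = 74.573210
Price P = sum_t PV_t = 130.451381
Convexity numerator sum_t t*(t + 1/m) * CF_t / (1+y/m)^(m*t + 2):
  t = 0.5000: term = 1.642355
  t = 1.0000: term = 4.847087
  t = 1.5000: term = 9.536817
  t = 2.0000: term = 15.636689
  t = 2.5000: term = 23.074308
  t = 3.0000: term = 31.779666
  t = 3.5000: term = 41.685084
  t = 4.0000: term = 52.725144
  t = 4.5000: term = 64.836625
  t = 5.0000: term = 77.958450
  t = 5.5000: term = 92.031618
  t = 6.0000: term = 106.999153
  t = 6.5000: term = 122.806046
  t = 7.0000: term = 139.399197
  t = 7.5000: term = 156.727366
  t = 8.0000: term = 174.741120
  t = 8.5000: term = 193.392779
  t = 9.0000: term = 212.636370
  t = 9.5000: term = 232.427579
  t = 10.0000: term = 7578.048294
Convexity = (1/P) * sum = 9332.931744 / 130.451381 = 71.543373

Answer: Convexity = 71.5434


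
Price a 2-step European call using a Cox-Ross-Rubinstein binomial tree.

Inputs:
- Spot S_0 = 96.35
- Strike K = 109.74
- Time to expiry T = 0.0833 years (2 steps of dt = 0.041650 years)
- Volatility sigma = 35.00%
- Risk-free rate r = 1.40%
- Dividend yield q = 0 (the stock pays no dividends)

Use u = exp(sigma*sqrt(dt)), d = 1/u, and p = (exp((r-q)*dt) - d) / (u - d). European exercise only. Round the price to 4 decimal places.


dt = T/N = 0.041650
u = exp(sigma*sqrt(dt)) = 1.074042; d = 1/u = 0.931062
p = (exp((r-q)*dt) - d) / (u - d) = 0.486230
Discount per step: exp(-r*dt) = 0.999417
Stock lattice S(k, i) with i counting down-moves:
  k=0: S(0,0) = 96.3500
  k=1: S(1,0) = 103.4840; S(1,1) = 89.7078
  k=2: S(2,0) = 111.1461; S(2,1) = 96.3500; S(2,2) = 83.5236
Terminal payoffs V(N, i) = max(S_T - K, 0):
  V(2,0) = 1.406118; V(2,1) = 0.000000; V(2,2) = 0.000000
Backward induction: V(k, i) = exp(-r*dt) * [p * V(k+1, i) + (1-p) * V(k+1, i+1)].
  V(1,0) = exp(-r*dt) * [p*1.406118 + (1-p)*0.000000] = 0.683298
  V(1,1) = exp(-r*dt) * [p*0.000000 + (1-p)*0.000000] = 0.000000
  V(0,0) = exp(-r*dt) * [p*0.683298 + (1-p)*0.000000] = 0.332046

Answer: Price = V(0,0) = 0.3320


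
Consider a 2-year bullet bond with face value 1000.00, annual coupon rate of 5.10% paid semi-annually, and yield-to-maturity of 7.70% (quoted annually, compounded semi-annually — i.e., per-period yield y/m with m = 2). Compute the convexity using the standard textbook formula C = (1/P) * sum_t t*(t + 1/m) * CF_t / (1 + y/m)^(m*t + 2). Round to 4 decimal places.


Answer: Convexity = 4.4037

Derivation:
Coupon per period c = face * coupon_rate / m = 25.500000
Periods per year m = 2; per-period yield y/m = 0.038500
Number of cashflows N = 4
Cashflows (t years, CF_t, discount factor 1/(1+y/m)^(m*t), PV):
  t = 0.5000: CF_t = 25.500000, DF = 0.962927, PV = 24.554646
  t = 1.0000: CF_t = 25.500000, DF = 0.927229, PV = 23.644339
  t = 1.5000: CF_t = 25.500000, DF = 0.892854, PV = 22.767780
  t = 2.0000: CF_t = 1025.500000, DF = 0.859754, PV = 881.677304
Price P = sum_t PV_t = 952.644068
Convexity numerator sum_t t*(t + 1/m) * CF_t / (1+y/m)^(m*t + 2):
  t = 0.5000: term = 11.383890
  t = 1.0000: term = 32.885575
  t = 1.5000: term = 63.332835
  t = 2.0000: term = 4087.583749
Convexity = (1/P) * sum = 4195.186048 / 952.644068 = 4.403729


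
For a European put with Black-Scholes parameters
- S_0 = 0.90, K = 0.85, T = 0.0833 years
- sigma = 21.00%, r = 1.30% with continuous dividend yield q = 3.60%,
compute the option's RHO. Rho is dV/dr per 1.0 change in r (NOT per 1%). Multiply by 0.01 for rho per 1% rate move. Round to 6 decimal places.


Answer: Rho = -0.013376

Derivation:
d1 = 0.9417522837; d2 = 0.8811426310
phi(d1) = 0.2560488032; exp(-qT) = 0.9970056919; exp(-rT) = 0.9989176861
N(-d2) = 0.1891203128
Rho = -K*T*exp(-rT)*N(-d2) = -0.8500 * 0.0833 * 0.9989176861 * 0.1891203128 = -0.013376


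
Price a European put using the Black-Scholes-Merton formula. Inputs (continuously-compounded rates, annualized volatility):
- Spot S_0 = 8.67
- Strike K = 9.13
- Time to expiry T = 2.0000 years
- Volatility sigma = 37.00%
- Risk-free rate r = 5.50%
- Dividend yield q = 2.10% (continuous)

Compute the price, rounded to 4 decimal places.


Answer: Price = 1.6355

Derivation:
d1 = (ln(S/K) + (r - q + 0.5*sigma^2) * T) / (sigma * sqrt(T)) = 0.29278635
d2 = d1 - sigma * sqrt(T) = -0.23047267
exp(-rT) = 0.89583414; exp(-qT) = 0.95886978
P = K * exp(-rT) * N(-d2) - S_0 * exp(-qT) * N(-d1)
N(-d1) = 0.38484273; N(-d2) = 0.59113775
P = 9.1300 * 0.89583414 * 0.59113775 - 8.6700 * 0.95886978 * 0.38484273 = 1.6355


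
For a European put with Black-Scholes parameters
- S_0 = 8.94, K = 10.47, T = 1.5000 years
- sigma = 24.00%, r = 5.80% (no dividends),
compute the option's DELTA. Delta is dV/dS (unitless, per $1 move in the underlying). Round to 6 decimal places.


d1 = -0.0945041574; d2 = -0.3884429265
phi(d1) = 0.3971647682; exp(-qT) = 1.0000000000; exp(-rT) = 0.9166770956
N(-d1) = 0.5376456599
Delta = -exp(-qT) * N(-d1) = -1.0000000000 * 0.5376456599 = -0.537646

Answer: Delta = -0.537646


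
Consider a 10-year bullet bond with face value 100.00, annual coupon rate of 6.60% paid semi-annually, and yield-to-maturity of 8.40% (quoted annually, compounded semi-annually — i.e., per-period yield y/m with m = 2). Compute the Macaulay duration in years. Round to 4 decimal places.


Coupon per period c = face * coupon_rate / m = 3.300000
Periods per year m = 2; per-period yield y/m = 0.042000
Number of cashflows N = 20
Cashflows (t years, CF_t, discount factor 1/(1+y/m)^(m*t), PV):
  t = 0.5000: CF_t = 3.300000, DF = 0.959693, PV = 3.166987
  t = 1.0000: CF_t = 3.300000, DF = 0.921010, PV = 3.039335
  t = 1.5000: CF_t = 3.300000, DF = 0.883887, PV = 2.916828
  t = 2.0000: CF_t = 3.300000, DF = 0.848260, PV = 2.799259
  t = 2.5000: CF_t = 3.300000, DF = 0.814069, PV = 2.686429
  t = 3.0000: CF_t = 3.300000, DF = 0.781257, PV = 2.578147
  t = 3.5000: CF_t = 3.300000, DF = 0.749766, PV = 2.474229
  t = 4.0000: CF_t = 3.300000, DF = 0.719545, PV = 2.374500
  t = 4.5000: CF_t = 3.300000, DF = 0.690543, PV = 2.278791
  t = 5.0000: CF_t = 3.300000, DF = 0.662709, PV = 2.186939
  t = 5.5000: CF_t = 3.300000, DF = 0.635997, PV = 2.098790
  t = 6.0000: CF_t = 3.300000, DF = 0.610362, PV = 2.014194
  t = 6.5000: CF_t = 3.300000, DF = 0.585760, PV = 1.933008
  t = 7.0000: CF_t = 3.300000, DF = 0.562150, PV = 1.855094
  t = 7.5000: CF_t = 3.300000, DF = 0.539491, PV = 1.780320
  t = 8.0000: CF_t = 3.300000, DF = 0.517746, PV = 1.708561
  t = 8.5000: CF_t = 3.300000, DF = 0.496877, PV = 1.639694
  t = 9.0000: CF_t = 3.300000, DF = 0.476849, PV = 1.573602
  t = 9.5000: CF_t = 3.300000, DF = 0.457629, PV = 1.510175
  t = 10.0000: CF_t = 103.300000, DF = 0.439183, PV = 45.367614
Price P = sum_t PV_t = 87.982495
Macaulay numerator sum_t t * PV_t:
  t * PV_t at t = 0.5000: 1.583493
  t * PV_t at t = 1.0000: 3.039335
  t * PV_t at t = 1.5000: 4.375242
  t * PV_t at t = 2.0000: 5.598518
  t * PV_t at t = 2.5000: 6.716072
  t * PV_t at t = 3.0000: 7.734440
  t * PV_t at t = 3.5000: 8.659802
  t * PV_t at t = 4.0000: 9.498000
  t * PV_t at t = 4.5000: 10.254559
  t * PV_t at t = 5.0000: 10.934697
  t * PV_t at t = 5.5000: 11.543346
  t * PV_t at t = 6.0000: 12.085164
  t * PV_t at t = 6.5000: 12.564550
  t * PV_t at t = 7.0000: 12.985657
  t * PV_t at t = 7.5000: 13.352403
  t * PV_t at t = 8.0000: 13.668486
  t * PV_t at t = 8.5000: 13.937396
  t * PV_t at t = 9.0000: 14.162421
  t * PV_t at t = 9.5000: 14.346663
  t * PV_t at t = 10.0000: 453.676143
Macaulay duration D = (sum_t t * PV_t) / P = 640.716387 / 87.982495 = 7.282317

Answer: Macaulay duration = 7.2823 years


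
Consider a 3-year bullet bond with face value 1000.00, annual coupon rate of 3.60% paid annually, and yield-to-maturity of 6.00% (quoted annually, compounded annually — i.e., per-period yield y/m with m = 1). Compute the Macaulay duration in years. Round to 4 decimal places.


Coupon per period c = face * coupon_rate / m = 36.000000
Periods per year m = 1; per-period yield y/m = 0.060000
Number of cashflows N = 3
Cashflows (t years, CF_t, discount factor 1/(1+y/m)^(m*t), PV):
  t = 1.0000: CF_t = 36.000000, DF = 0.943396, PV = 33.962264
  t = 2.0000: CF_t = 36.000000, DF = 0.889996, PV = 32.039872
  t = 3.0000: CF_t = 1036.000000, DF = 0.839619, PV = 869.845577
Price P = sum_t PV_t = 935.847713
Macaulay numerator sum_t t * PV_t:
  t * PV_t at t = 1.0000: 33.962264
  t * PV_t at t = 2.0000: 64.079744
  t * PV_t at t = 3.0000: 2609.536732
Macaulay duration D = (sum_t t * PV_t) / P = 2707.578739 / 935.847713 = 2.893183

Answer: Macaulay duration = 2.8932 years


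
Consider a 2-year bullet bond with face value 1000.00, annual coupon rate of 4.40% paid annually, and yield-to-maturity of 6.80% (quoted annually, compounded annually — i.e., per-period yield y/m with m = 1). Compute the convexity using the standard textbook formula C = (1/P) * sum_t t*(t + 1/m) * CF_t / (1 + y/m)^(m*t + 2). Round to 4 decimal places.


Coupon per period c = face * coupon_rate / m = 44.000000
Periods per year m = 1; per-period yield y/m = 0.068000
Number of cashflows N = 2
Cashflows (t years, CF_t, discount factor 1/(1+y/m)^(m*t), PV):
  t = 1.0000: CF_t = 44.000000, DF = 0.936330, PV = 41.198502
  t = 2.0000: CF_t = 1044.000000, DF = 0.876713, PV = 915.288474
Price P = sum_t PV_t = 956.486976
Convexity numerator sum_t t*(t + 1/m) * CF_t / (1+y/m)^(m*t + 2):
  t = 1.0000: term = 72.238532
  t = 2.0000: term = 4814.672357
Convexity = (1/P) * sum = 4886.910889 / 956.486976 = 5.109229

Answer: Convexity = 5.1092


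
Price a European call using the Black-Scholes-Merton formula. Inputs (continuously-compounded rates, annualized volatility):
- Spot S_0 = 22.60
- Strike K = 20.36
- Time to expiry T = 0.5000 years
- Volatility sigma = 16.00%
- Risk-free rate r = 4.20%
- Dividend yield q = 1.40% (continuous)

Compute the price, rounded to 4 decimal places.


Answer: Price = 2.6877

Derivation:
d1 = (ln(S/K) + (r - q + 0.5*sigma^2) * T) / (sigma * sqrt(T)) = 1.10288960
d2 = d1 - sigma * sqrt(T) = 0.98975252
exp(-rT) = 0.97921896; exp(-qT) = 0.99302444
C = S_0 * exp(-qT) * N(d1) - K * exp(-rT) * N(d2)
N(d1) = 0.86496244; N(d2) = 0.83885245
C = 22.6000 * 0.99302444 * 0.86496244 - 20.3600 * 0.97921896 * 0.83885245 = 2.6877


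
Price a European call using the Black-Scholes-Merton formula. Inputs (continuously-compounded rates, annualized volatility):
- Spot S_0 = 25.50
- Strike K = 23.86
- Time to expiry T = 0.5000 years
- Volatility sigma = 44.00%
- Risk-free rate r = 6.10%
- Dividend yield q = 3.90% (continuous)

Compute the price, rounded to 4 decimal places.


d1 = (ln(S/K) + (r - q + 0.5*sigma^2) * T) / (sigma * sqrt(T)) = 0.40457769
d2 = d1 - sigma * sqrt(T) = 0.09345070
exp(-rT) = 0.96996043; exp(-qT) = 0.98068890
C = S_0 * exp(-qT) * N(d1) - K * exp(-rT) * N(d2)
N(d1) = 0.65710602; N(d2) = 0.53722724
C = 25.5000 * 0.98068890 * 0.65710602 - 23.8600 * 0.96996043 * 0.53722724 = 3.9994

Answer: Price = 3.9994


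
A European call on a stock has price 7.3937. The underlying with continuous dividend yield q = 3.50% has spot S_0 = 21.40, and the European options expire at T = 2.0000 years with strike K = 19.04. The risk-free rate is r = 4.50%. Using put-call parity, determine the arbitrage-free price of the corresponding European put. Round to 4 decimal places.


Put-call parity: C - P = S_0 * exp(-qT) - K * exp(-rT).
S_0 * exp(-qT) = 21.4000 * 0.93239382 = 19.95322775
K * exp(-rT) = 19.0400 * 0.91393119 = 17.40124977
P = C - S*exp(-qT) + K*exp(-rT)
P = 7.3937 - 19.95322775 + 17.40124977 = 4.8417

Answer: Put price = 4.8417


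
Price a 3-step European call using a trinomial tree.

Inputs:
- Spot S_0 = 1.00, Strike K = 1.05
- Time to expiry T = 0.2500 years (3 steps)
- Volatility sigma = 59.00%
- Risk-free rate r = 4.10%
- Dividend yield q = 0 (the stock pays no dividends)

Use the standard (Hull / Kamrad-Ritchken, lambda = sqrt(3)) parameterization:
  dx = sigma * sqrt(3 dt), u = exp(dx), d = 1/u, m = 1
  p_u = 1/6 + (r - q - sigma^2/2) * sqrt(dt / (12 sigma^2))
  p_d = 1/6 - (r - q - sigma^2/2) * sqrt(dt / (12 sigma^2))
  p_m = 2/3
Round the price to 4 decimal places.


Answer: Price = V(0,0) = 0.0978

Derivation:
dt = T/N = 0.083333; dx = sigma*sqrt(3*dt) = 0.295000
u = exp(dx) = 1.343126; d = 1/u = 0.744532
p_u = 0.147874, p_m = 0.666667, p_d = 0.185459
Discount per step: exp(-r*dt) = 0.996589
Stock lattice S(k, j) with j the centered position index:
  k=0: S(0,+0) = 1.0000
  k=1: S(1,-1) = 0.7445; S(1,+0) = 1.0000; S(1,+1) = 1.3431
  k=2: S(2,-2) = 0.5543; S(2,-1) = 0.7445; S(2,+0) = 1.0000; S(2,+1) = 1.3431; S(2,+2) = 1.8040
  k=3: S(3,-3) = 0.4127; S(3,-2) = 0.5543; S(3,-1) = 0.7445; S(3,+0) = 1.0000; S(3,+1) = 1.3431; S(3,+2) = 1.8040; S(3,+3) = 2.4230
Terminal payoffs V(N, j) = max(S_T - K, 0):
  V(3,-3) = 0.000000; V(3,-2) = 0.000000; V(3,-1) = 0.000000; V(3,+0) = 0.000000; V(3,+1) = 0.293126; V(3,+2) = 0.753988; V(3,+3) = 1.372984
Backward induction: V(k, j) = exp(-r*dt) * [p_u * V(k+1, j+1) + p_m * V(k+1, j) + p_d * V(k+1, j-1)]
  V(2,-2) = exp(-r*dt) * [p_u*0.000000 + p_m*0.000000 + p_d*0.000000] = 0.000000
  V(2,-1) = exp(-r*dt) * [p_u*0.000000 + p_m*0.000000 + p_d*0.000000] = 0.000000
  V(2,+0) = exp(-r*dt) * [p_u*0.293126 + p_m*0.000000 + p_d*0.000000] = 0.043198
  V(2,+1) = exp(-r*dt) * [p_u*0.753988 + p_m*0.293126 + p_d*0.000000] = 0.305866
  V(2,+2) = exp(-r*dt) * [p_u*1.372984 + p_m*0.753988 + p_d*0.293126] = 0.757459
  V(1,-1) = exp(-r*dt) * [p_u*0.043198 + p_m*0.000000 + p_d*0.000000] = 0.006366
  V(1,+0) = exp(-r*dt) * [p_u*0.305866 + p_m*0.043198 + p_d*0.000000] = 0.073776
  V(1,+1) = exp(-r*dt) * [p_u*0.757459 + p_m*0.305866 + p_d*0.043198] = 0.322826
  V(0,+0) = exp(-r*dt) * [p_u*0.322826 + p_m*0.073776 + p_d*0.006366] = 0.097768
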